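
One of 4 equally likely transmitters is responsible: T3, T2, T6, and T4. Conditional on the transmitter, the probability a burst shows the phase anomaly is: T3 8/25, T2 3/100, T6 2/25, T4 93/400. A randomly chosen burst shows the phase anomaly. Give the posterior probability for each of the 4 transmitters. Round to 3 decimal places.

T3 0.483, T2 0.045, T6 0.121, T4 0.351

Since the prior is uniform, the posterior is proportional to the likelihood:
  T3: 0.32
  T2: 0.03
  T6: 0.08
  T4: 0.2325
Sum = 0.6625.
P(T3 | anomaly) = 0.32/0.6625 ≈ 0.483
P(T2 | anomaly) = 0.03/0.6625 ≈ 0.045
P(T6 | anomaly) = 0.08/0.6625 ≈ 0.121
P(T4 | anomaly) = 0.2325/0.6625 ≈ 0.351
(Check: 0.483+0.045+0.121+0.351 = 1.000.)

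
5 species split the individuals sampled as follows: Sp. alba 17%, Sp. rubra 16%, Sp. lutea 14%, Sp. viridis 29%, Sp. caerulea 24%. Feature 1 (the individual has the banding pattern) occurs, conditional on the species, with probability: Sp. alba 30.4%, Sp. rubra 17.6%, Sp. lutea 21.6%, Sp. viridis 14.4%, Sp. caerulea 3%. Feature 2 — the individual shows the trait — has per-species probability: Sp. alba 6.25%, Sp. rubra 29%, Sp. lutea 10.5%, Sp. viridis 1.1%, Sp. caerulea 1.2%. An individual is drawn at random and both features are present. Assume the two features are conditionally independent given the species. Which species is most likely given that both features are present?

By Bayes' rule, posterior ∝ prior × likelihood:
  Sp. alba: 0.17 × 0.304 × 0.0625 = 0.00323
  Sp. rubra: 0.16 × 0.176 × 0.29 = 0.0081664
  Sp. lutea: 0.14 × 0.216 × 0.105 = 0.0031752
  Sp. viridis: 0.29 × 0.144 × 0.011 = 0.00045936
  Sp. caerulea: 0.24 × 0.03 × 0.012 = 0.0000864
Normalizing constant = 0.01511736.
Largest term belongs to Sp. rubra, so Sp. rubra is most probable.

Sp. rubra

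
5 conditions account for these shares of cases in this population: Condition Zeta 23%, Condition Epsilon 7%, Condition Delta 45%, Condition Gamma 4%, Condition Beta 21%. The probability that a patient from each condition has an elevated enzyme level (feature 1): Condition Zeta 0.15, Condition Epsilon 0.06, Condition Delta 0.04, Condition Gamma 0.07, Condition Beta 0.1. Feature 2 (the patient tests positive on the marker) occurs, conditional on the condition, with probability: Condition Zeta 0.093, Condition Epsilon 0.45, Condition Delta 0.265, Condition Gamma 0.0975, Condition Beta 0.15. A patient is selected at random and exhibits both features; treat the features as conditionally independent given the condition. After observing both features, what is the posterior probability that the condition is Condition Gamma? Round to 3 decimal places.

0.021

Unnormalized posteriors (prior × likelihood):
  Condition Zeta: 0.23 × 0.15 × 0.093 = 0.0032085
  Condition Epsilon: 0.07 × 0.06 × 0.45 = 0.00189
  Condition Delta: 0.45 × 0.04 × 0.265 = 0.00477
  Condition Gamma: 0.04 × 0.07 × 0.0975 = 0.000273
  Condition Beta: 0.21 × 0.1 × 0.15 = 0.00315
Sum = 0.0132915.
P(Condition Gamma | evidence) = 0.000273 / 0.0132915 ≈ 0.021.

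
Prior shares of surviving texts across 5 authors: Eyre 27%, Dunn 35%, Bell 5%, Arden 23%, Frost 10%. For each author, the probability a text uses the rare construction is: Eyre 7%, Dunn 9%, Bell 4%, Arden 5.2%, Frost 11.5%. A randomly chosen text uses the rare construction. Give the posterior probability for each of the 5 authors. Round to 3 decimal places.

Prior × likelihood for each hypothesis:
  Eyre: 0.27 × 0.07 = 0.0189
  Dunn: 0.35 × 0.09 = 0.0315
  Bell: 0.05 × 0.04 = 0.002
  Arden: 0.23 × 0.052 = 0.01196
  Frost: 0.1 × 0.115 = 0.0115
Sum = 0.07586.
P(Eyre | rare-form) = 0.0189/0.07586 ≈ 0.249
P(Dunn | rare-form) = 0.0315/0.07586 ≈ 0.415
P(Bell | rare-form) = 0.002/0.07586 ≈ 0.026
P(Arden | rare-form) = 0.01196/0.07586 ≈ 0.158
P(Frost | rare-form) = 0.0115/0.07586 ≈ 0.152
(Check: 0.249+0.415+0.026+0.158+0.152 = 1.000.)

Eyre 0.249, Dunn 0.415, Bell 0.026, Arden 0.158, Frost 0.152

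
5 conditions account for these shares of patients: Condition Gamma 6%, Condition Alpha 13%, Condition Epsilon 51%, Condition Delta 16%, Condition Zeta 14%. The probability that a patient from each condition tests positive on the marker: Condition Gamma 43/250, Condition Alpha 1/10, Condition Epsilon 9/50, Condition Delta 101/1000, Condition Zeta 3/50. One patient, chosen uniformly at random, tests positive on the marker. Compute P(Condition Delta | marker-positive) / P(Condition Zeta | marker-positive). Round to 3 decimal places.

1.924

Unnormalized posteriors (prior × likelihood):
  Condition Gamma: 0.06 × 0.172 = 0.01032
  Condition Alpha: 0.13 × 0.1 = 0.013
  Condition Epsilon: 0.51 × 0.18 = 0.0918
  Condition Delta: 0.16 × 0.101 = 0.01616
  Condition Zeta: 0.14 × 0.06 = 0.0084
Sum = 0.13968.
The ratio is 0.01616 / 0.0084 (the normalizer cancels) = 1.924.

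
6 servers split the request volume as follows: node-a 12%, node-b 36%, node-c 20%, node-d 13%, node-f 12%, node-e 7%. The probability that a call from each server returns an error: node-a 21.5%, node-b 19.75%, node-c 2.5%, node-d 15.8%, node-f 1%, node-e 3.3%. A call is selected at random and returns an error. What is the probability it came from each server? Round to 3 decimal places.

node-a 0.205, node-b 0.565, node-c 0.040, node-d 0.163, node-f 0.010, node-e 0.018

Compute prior × likelihood for every hypothesis:
  node-a: 0.12 × 0.215 = 0.0258
  node-b: 0.36 × 0.1975 = 0.0711
  node-c: 0.2 × 0.025 = 0.005
  node-d: 0.13 × 0.158 = 0.02054
  node-f: 0.12 × 0.01 = 0.0012
  node-e: 0.07 × 0.033 = 0.00231
Total = 0.12595.
P(node-a | error) = 0.0258/0.12595 ≈ 0.205
P(node-b | error) = 0.0711/0.12595 ≈ 0.565
P(node-c | error) = 0.005/0.12595 ≈ 0.040
P(node-d | error) = 0.02054/0.12595 ≈ 0.163
P(node-f | error) = 0.0012/0.12595 ≈ 0.010
P(node-e | error) = 0.00231/0.12595 ≈ 0.018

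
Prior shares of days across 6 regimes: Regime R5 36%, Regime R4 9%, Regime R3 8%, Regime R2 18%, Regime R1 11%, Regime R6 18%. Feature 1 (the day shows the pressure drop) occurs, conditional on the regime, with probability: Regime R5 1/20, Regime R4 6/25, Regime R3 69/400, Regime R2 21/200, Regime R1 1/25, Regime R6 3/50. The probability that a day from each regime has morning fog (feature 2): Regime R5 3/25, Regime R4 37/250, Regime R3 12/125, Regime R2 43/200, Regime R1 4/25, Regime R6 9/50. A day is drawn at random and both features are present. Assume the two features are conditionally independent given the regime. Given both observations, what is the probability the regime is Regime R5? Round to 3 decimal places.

0.161

Unnormalized posteriors (prior × likelihood):
  Regime R5: 0.36 × 0.05 × 0.12 = 0.00216
  Regime R4: 0.09 × 0.24 × 0.148 = 0.0031968
  Regime R3: 0.08 × 0.1725 × 0.096 = 0.0013248
  Regime R2: 0.18 × 0.105 × 0.215 = 0.0040635
  Regime R1: 0.11 × 0.04 × 0.16 = 0.000704
  Regime R6: 0.18 × 0.06 × 0.18 = 0.001944
Total = 0.0133931.
P(Regime R5 | evidence) = 0.00216 / 0.0133931 ≈ 0.161.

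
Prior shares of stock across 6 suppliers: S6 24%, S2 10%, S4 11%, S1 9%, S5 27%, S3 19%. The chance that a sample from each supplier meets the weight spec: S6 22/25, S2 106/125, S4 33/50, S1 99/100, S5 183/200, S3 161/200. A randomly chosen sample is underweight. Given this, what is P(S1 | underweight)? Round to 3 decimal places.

Taking complements, P(underweight | each) = S6 0.12, S2 0.152, S4 0.34, S1 0.01, S5 0.085, S3 0.195.
Compute prior × likelihood for every hypothesis:
  S6: 0.24 × 0.12 = 0.0288
  S2: 0.1 × 0.152 = 0.0152
  S4: 0.11 × 0.34 = 0.0374
  S1: 0.09 × 0.01 = 0.0009
  S5: 0.27 × 0.085 = 0.02295
  S3: 0.19 × 0.195 = 0.03705
Sum = 0.1423.
P(S1 | evidence) = 0.0009 / 0.1423 ≈ 0.006.

0.006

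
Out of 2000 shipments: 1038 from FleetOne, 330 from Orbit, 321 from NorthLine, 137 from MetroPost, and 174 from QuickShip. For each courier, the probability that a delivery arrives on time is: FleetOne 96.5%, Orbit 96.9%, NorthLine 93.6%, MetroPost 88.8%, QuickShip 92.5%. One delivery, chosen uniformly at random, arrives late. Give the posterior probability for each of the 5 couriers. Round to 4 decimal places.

Taking complements, P(late | each) = FleetOne 0.035, Orbit 0.031, NorthLine 0.064, MetroPost 0.112, QuickShip 0.075.
Compute prior × likelihood for every hypothesis:
  FleetOne: 0.519 × 0.035 = 0.018165
  Orbit: 0.165 × 0.031 = 0.005115
  NorthLine: 0.1605 × 0.064 = 0.010272
  MetroPost: 0.0685 × 0.112 = 0.007672
  QuickShip: 0.087 × 0.075 = 0.006525
Sum = 0.047749.
P(FleetOne | late) = 0.018165/0.047749 ≈ 0.3804
P(Orbit | late) = 0.005115/0.047749 ≈ 0.1071
P(NorthLine | late) = 0.010272/0.047749 ≈ 0.2151
P(MetroPost | late) = 0.007672/0.047749 ≈ 0.1607
P(QuickShip | late) = 0.006525/0.047749 ≈ 0.1367
(Check: 0.3804+0.1071+0.2151+0.1607+0.1367 = 1.0000.)

FleetOne 0.3804, Orbit 0.1071, NorthLine 0.2151, MetroPost 0.1607, QuickShip 0.1367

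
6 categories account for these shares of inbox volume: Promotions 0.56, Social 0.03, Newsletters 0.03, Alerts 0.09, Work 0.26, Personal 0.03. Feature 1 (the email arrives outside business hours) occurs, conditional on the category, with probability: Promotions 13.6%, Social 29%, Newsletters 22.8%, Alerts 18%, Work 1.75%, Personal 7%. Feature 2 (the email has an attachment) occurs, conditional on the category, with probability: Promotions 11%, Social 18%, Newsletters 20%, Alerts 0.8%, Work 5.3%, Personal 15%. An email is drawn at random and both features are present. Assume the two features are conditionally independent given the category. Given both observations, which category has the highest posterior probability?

By Bayes' rule, posterior ∝ prior × likelihood:
  Promotions: 0.56 × 0.136 × 0.11 = 0.0083776
  Social: 0.03 × 0.29 × 0.18 = 0.001566
  Newsletters: 0.03 × 0.228 × 0.2 = 0.001368
  Alerts: 0.09 × 0.18 × 0.008 = 0.0001296
  Work: 0.26 × 0.0175 × 0.053 = 0.00024115
  Personal: 0.03 × 0.07 × 0.15 = 0.000315
Normalizing constant = 0.01199735.
Largest term belongs to Promotions, so Promotions is most probable.

Promotions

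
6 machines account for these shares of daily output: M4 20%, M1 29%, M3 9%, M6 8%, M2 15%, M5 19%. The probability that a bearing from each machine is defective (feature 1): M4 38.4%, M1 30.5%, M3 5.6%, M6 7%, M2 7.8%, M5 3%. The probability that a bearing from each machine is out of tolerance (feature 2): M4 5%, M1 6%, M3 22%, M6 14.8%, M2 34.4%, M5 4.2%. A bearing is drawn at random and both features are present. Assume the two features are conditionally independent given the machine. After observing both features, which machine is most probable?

Compute prior × likelihood for every hypothesis:
  M4: 0.2 × 0.384 × 0.05 = 0.00384
  M1: 0.29 × 0.305 × 0.06 = 0.005307
  M3: 0.09 × 0.056 × 0.22 = 0.0011088
  M6: 0.08 × 0.07 × 0.148 = 0.0008288
  M2: 0.15 × 0.078 × 0.344 = 0.0040248
  M5: 0.19 × 0.03 × 0.042 = 0.0002394
Total = 0.0153488.
Largest term belongs to M1, so M1 is most probable.

M1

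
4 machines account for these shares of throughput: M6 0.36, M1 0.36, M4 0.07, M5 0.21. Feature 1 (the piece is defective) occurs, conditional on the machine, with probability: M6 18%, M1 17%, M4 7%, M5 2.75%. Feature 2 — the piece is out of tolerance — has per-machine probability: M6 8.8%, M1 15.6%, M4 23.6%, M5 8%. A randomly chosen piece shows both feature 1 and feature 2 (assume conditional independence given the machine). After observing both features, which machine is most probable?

M1

Prior × likelihood for each hypothesis:
  M6: 0.36 × 0.18 × 0.088 = 0.0057024
  M1: 0.36 × 0.17 × 0.156 = 0.0095472
  M4: 0.07 × 0.07 × 0.236 = 0.0011564
  M5: 0.21 × 0.0275 × 0.08 = 0.000462
Sum = 0.016868.
Largest term belongs to M1, so M1 is most probable.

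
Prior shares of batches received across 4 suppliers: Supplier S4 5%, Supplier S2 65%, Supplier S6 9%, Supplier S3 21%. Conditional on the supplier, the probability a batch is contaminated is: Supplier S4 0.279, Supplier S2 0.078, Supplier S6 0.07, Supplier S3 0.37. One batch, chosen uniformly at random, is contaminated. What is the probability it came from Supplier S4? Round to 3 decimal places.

Unnormalized posteriors (prior × likelihood):
  Supplier S4: 0.05 × 0.279 = 0.01395
  Supplier S2: 0.65 × 0.078 = 0.0507
  Supplier S6: 0.09 × 0.07 = 0.0063
  Supplier S3: 0.21 × 0.37 = 0.0777
Normalizing constant = 0.14865.
P(Supplier S4 | evidence) = 0.01395 / 0.14865 ≈ 0.094.

0.094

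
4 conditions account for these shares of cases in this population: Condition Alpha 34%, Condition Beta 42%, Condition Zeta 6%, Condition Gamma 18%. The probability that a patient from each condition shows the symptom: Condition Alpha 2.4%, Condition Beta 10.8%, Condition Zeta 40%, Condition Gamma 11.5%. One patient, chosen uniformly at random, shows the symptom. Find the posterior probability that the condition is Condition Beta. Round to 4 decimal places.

0.4618

Prior × likelihood for each hypothesis:
  Condition Alpha: 0.34 × 0.024 = 0.00816
  Condition Beta: 0.42 × 0.108 = 0.04536
  Condition Zeta: 0.06 × 0.4 = 0.024
  Condition Gamma: 0.18 × 0.115 = 0.0207
Total = 0.09822.
P(Condition Beta | evidence) = 0.04536 / 0.09822 ≈ 0.4618.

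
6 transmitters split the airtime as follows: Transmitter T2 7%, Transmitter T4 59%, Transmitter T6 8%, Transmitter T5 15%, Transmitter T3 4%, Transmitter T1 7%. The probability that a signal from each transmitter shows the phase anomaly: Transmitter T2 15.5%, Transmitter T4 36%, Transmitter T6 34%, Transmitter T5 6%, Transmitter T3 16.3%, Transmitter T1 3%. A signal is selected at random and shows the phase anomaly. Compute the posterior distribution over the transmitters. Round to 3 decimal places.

Transmitter T2 0.040, Transmitter T4 0.792, Transmitter T6 0.101, Transmitter T5 0.034, Transmitter T3 0.024, Transmitter T1 0.008

Prior × likelihood for each hypothesis:
  Transmitter T2: 0.07 × 0.155 = 0.01085
  Transmitter T4: 0.59 × 0.36 = 0.2124
  Transmitter T6: 0.08 × 0.34 = 0.0272
  Transmitter T5: 0.15 × 0.06 = 0.009
  Transmitter T3: 0.04 × 0.163 = 0.00652
  Transmitter T1: 0.07 × 0.03 = 0.0021
Total = 0.26807.
P(Transmitter T2 | anomaly) = 0.01085/0.26807 ≈ 0.040
P(Transmitter T4 | anomaly) = 0.2124/0.26807 ≈ 0.792
P(Transmitter T6 | anomaly) = 0.0272/0.26807 ≈ 0.101
P(Transmitter T5 | anomaly) = 0.009/0.26807 ≈ 0.034
P(Transmitter T3 | anomaly) = 0.00652/0.26807 ≈ 0.024
P(Transmitter T1 | anomaly) = 0.0021/0.26807 ≈ 0.008
(Check: 0.040+0.792+0.101+0.034+0.024+0.008 = 0.999.)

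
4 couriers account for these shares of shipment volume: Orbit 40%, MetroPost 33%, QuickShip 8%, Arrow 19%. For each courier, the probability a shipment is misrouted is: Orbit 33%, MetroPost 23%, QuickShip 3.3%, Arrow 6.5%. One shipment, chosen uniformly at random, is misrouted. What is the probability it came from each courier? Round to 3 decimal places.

By Bayes' rule, posterior ∝ prior × likelihood:
  Orbit: 0.4 × 0.33 = 0.132
  MetroPost: 0.33 × 0.23 = 0.0759
  QuickShip: 0.08 × 0.033 = 0.00264
  Arrow: 0.19 × 0.065 = 0.01235
Sum = 0.22289.
P(Orbit | misrouted) = 0.132/0.22289 ≈ 0.592
P(MetroPost | misrouted) = 0.0759/0.22289 ≈ 0.341
P(QuickShip | misrouted) = 0.00264/0.22289 ≈ 0.012
P(Arrow | misrouted) = 0.01235/0.22289 ≈ 0.055
(Check: 0.592+0.341+0.012+0.055 = 1.000.)

Orbit 0.592, MetroPost 0.341, QuickShip 0.012, Arrow 0.055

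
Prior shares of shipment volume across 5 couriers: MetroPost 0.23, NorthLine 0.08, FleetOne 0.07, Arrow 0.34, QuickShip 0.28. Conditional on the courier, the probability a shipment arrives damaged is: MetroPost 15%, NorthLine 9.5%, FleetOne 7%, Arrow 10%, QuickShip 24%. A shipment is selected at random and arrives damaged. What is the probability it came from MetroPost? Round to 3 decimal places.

Unnormalized posteriors (prior × likelihood):
  MetroPost: 0.23 × 0.15 = 0.0345
  NorthLine: 0.08 × 0.095 = 0.0076
  FleetOne: 0.07 × 0.07 = 0.0049
  Arrow: 0.34 × 0.1 = 0.034
  QuickShip: 0.28 × 0.24 = 0.0672
Sum = 0.1482.
P(MetroPost | evidence) = 0.0345 / 0.1482 ≈ 0.233.

0.233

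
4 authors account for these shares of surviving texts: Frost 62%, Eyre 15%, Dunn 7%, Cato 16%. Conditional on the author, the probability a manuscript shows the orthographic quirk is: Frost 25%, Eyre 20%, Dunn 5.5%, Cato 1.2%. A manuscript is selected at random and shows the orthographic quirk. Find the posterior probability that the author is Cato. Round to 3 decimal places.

Prior × likelihood for each hypothesis:
  Frost: 0.62 × 0.25 = 0.155
  Eyre: 0.15 × 0.2 = 0.03
  Dunn: 0.07 × 0.055 = 0.00385
  Cato: 0.16 × 0.012 = 0.00192
Total = 0.19077.
P(Cato | evidence) = 0.00192 / 0.19077 ≈ 0.010.

0.010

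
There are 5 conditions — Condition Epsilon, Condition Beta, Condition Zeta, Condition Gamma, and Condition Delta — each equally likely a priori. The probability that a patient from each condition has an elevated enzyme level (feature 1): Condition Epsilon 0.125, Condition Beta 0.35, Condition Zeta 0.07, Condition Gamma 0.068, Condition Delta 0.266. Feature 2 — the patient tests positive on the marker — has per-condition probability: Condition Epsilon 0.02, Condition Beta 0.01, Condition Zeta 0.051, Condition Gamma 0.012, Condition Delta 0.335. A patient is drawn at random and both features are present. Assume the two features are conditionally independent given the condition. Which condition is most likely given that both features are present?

Condition Delta

With a uniform prior (1/5 each), posterior ∝ likelihood:
  Condition Epsilon: 0.125 × 0.02 = 0.0025
  Condition Beta: 0.35 × 0.01 = 0.0035
  Condition Zeta: 0.07 × 0.051 = 0.00357
  Condition Gamma: 0.068 × 0.012 = 0.000816
  Condition Delta: 0.266 × 0.335 = 0.08911
Sum = 0.099496.
Largest term belongs to Condition Delta, so Condition Delta is most probable.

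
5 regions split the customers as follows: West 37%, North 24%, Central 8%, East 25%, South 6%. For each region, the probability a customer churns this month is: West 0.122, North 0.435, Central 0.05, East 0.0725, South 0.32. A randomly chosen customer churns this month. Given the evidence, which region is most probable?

Prior × likelihood for each hypothesis:
  West: 0.37 × 0.122 = 0.04514
  North: 0.24 × 0.435 = 0.1044
  Central: 0.08 × 0.05 = 0.004
  East: 0.25 × 0.0725 = 0.018125
  South: 0.06 × 0.32 = 0.0192
Total = 0.190865.
Largest term belongs to North, so North is most probable.

North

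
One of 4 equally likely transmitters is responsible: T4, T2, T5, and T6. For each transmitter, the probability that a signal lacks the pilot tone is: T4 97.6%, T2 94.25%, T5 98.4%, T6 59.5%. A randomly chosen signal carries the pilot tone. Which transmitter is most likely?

Taking complements, P(pilot | each) = T4 0.024, T2 0.0575, T5 0.016, T6 0.405.
Since the prior is uniform, the posterior is proportional to the likelihood:
  T4: 0.024
  T2: 0.0575
  T5: 0.016
  T6: 0.405
Sum = 0.5025.
Largest term belongs to T6, so T6 is most probable.

T6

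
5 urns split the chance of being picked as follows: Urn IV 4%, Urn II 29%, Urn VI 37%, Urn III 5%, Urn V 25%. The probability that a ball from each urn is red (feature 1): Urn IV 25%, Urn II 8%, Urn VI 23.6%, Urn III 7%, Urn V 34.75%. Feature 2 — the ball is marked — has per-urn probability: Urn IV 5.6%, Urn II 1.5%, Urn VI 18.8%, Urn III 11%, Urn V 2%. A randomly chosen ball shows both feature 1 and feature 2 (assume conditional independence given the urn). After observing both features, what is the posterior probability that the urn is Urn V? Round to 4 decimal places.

0.0893

By Bayes' rule, posterior ∝ prior × likelihood:
  Urn IV: 0.04 × 0.25 × 0.056 = 0.00056
  Urn II: 0.29 × 0.08 × 0.015 = 0.000348
  Urn VI: 0.37 × 0.236 × 0.188 = 0.01641616
  Urn III: 0.05 × 0.07 × 0.11 = 0.000385
  Urn V: 0.25 × 0.3475 × 0.02 = 0.0017375
Total = 0.01944666.
P(Urn V | evidence) = 0.0017375 / 0.01944666 ≈ 0.0893.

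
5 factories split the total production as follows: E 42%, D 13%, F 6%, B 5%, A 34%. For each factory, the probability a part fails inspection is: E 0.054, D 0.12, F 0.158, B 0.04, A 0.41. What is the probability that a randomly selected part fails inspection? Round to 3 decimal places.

0.189

By Bayes' rule, posterior ∝ prior × likelihood:
  E: 0.42 × 0.054 = 0.02268
  D: 0.13 × 0.12 = 0.0156
  F: 0.06 × 0.158 = 0.00948
  B: 0.05 × 0.04 = 0.002
  A: 0.34 × 0.41 = 0.1394
P(nonconforming) = 0.02268 + 0.0156 + 0.00948 + 0.002 + 0.1394 = 0.18916 → 0.189.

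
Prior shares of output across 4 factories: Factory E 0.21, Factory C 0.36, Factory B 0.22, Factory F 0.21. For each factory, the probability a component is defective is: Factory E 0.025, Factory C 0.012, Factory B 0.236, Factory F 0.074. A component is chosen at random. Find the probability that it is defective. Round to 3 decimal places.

0.077

Prior × likelihood for each hypothesis:
  Factory E: 0.21 × 0.025 = 0.00525
  Factory C: 0.36 × 0.012 = 0.00432
  Factory B: 0.22 × 0.236 = 0.05192
  Factory F: 0.21 × 0.074 = 0.01554
P(defective) = 0.00525 + 0.00432 + 0.05192 + 0.01554 = 0.07703 → 0.077.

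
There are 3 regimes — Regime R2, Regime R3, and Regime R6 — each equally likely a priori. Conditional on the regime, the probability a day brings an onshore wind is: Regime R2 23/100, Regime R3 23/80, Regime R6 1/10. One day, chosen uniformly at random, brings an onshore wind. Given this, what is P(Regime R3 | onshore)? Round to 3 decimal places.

0.466

With a uniform prior (1/3 each), posterior ∝ likelihood:
  Regime R2: 0.23
  Regime R3: 0.2875
  Regime R6: 0.1
Normalizing constant = 0.6175.
P(Regime R3 | evidence) = 0.2875 / 0.6175 ≈ 0.466.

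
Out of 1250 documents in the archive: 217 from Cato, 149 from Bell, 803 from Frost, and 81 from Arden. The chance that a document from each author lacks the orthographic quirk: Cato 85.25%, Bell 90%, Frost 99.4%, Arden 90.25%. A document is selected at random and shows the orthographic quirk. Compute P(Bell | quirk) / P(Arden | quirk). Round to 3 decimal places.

1.887

Taking complements, P(quirk | each) = Cato 0.1475, Bell 0.1, Frost 0.006, Arden 0.0975.
By Bayes' rule, posterior ∝ prior × likelihood:
  Cato: 0.1736 × 0.1475 = 0.025606
  Bell: 0.1192 × 0.1 = 0.01192
  Frost: 0.6424 × 0.006 = 0.0038544
  Arden: 0.0648 × 0.0975 = 0.006318
Normalizing constant = 0.0476984.
The ratio is 0.01192 / 0.006318 (the normalizer cancels) = 1.887.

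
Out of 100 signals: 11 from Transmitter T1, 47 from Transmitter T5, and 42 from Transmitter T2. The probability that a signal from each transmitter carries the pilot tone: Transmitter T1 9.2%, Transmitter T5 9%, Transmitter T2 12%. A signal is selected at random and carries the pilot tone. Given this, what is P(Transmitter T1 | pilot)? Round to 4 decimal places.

0.0984

Unnormalized posteriors (prior × likelihood):
  Transmitter T1: 0.11 × 0.092 = 0.01012
  Transmitter T5: 0.47 × 0.09 = 0.0423
  Transmitter T2: 0.42 × 0.12 = 0.0504
Total = 0.10282.
P(Transmitter T1 | evidence) = 0.01012 / 0.10282 ≈ 0.0984.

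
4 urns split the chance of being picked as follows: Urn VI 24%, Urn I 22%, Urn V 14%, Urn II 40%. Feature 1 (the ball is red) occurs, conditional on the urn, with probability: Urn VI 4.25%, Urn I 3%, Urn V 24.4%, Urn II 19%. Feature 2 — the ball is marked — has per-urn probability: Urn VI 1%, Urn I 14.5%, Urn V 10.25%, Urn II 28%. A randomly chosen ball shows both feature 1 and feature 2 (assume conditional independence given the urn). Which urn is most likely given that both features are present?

Urn II

Unnormalized posteriors (prior × likelihood):
  Urn VI: 0.24 × 0.0425 × 0.01 = 0.000102
  Urn I: 0.22 × 0.03 × 0.145 = 0.000957
  Urn V: 0.14 × 0.244 × 0.1025 = 0.0035014
  Urn II: 0.4 × 0.19 × 0.28 = 0.02128
Normalizing constant = 0.0258404.
Largest term belongs to Urn II, so Urn II is most probable.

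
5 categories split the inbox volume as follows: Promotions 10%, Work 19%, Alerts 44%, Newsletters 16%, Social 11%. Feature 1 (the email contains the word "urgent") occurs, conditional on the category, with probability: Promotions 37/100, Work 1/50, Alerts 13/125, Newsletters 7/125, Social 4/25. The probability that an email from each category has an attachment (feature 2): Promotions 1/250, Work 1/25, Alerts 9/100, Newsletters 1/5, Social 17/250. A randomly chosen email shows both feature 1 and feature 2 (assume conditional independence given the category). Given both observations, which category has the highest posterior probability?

Alerts

Unnormalized posteriors (prior × likelihood):
  Promotions: 0.1 × 0.37 × 0.004 = 0.000148
  Work: 0.19 × 0.02 × 0.04 = 0.000152
  Alerts: 0.44 × 0.104 × 0.09 = 0.0041184
  Newsletters: 0.16 × 0.056 × 0.2 = 0.001792
  Social: 0.11 × 0.16 × 0.068 = 0.0011968
Normalizing constant = 0.0074072.
Largest term belongs to Alerts, so Alerts is most probable.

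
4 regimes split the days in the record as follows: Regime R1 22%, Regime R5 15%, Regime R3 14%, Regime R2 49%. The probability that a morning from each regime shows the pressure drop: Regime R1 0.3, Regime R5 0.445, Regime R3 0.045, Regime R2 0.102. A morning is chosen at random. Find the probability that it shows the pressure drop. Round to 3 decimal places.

0.189

Unnormalized posteriors (prior × likelihood):
  Regime R1: 0.22 × 0.3 = 0.066
  Regime R5: 0.15 × 0.445 = 0.06675
  Regime R3: 0.14 × 0.045 = 0.0063
  Regime R2: 0.49 × 0.102 = 0.04998
P(drop) = 0.066 + 0.06675 + 0.0063 + 0.04998 = 0.18903 → 0.189.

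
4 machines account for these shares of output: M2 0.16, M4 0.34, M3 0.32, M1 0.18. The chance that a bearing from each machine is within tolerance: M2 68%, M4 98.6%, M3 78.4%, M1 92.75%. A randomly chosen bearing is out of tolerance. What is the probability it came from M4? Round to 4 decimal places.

0.0345

Taking complements, P(oversize | each) = M2 0.32, M4 0.014, M3 0.216, M1 0.0725.
Unnormalized posteriors (prior × likelihood):
  M2: 0.16 × 0.32 = 0.0512
  M4: 0.34 × 0.014 = 0.00476
  M3: 0.32 × 0.216 = 0.06912
  M1: 0.18 × 0.0725 = 0.01305
Sum = 0.13813.
P(M4 | evidence) = 0.00476 / 0.13813 ≈ 0.0345.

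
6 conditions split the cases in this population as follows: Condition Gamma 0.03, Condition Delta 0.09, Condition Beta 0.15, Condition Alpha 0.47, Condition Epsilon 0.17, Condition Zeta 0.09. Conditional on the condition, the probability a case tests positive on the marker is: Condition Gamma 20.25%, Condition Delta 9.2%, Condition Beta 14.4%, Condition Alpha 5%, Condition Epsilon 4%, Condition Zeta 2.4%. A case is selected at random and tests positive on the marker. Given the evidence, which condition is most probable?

Condition Alpha

Unnormalized posteriors (prior × likelihood):
  Condition Gamma: 0.03 × 0.2025 = 0.006075
  Condition Delta: 0.09 × 0.092 = 0.00828
  Condition Beta: 0.15 × 0.144 = 0.0216
  Condition Alpha: 0.47 × 0.05 = 0.0235
  Condition Epsilon: 0.17 × 0.04 = 0.0068
  Condition Zeta: 0.09 × 0.024 = 0.00216
Normalizing constant = 0.068415.
Largest term belongs to Condition Alpha, so Condition Alpha is most probable.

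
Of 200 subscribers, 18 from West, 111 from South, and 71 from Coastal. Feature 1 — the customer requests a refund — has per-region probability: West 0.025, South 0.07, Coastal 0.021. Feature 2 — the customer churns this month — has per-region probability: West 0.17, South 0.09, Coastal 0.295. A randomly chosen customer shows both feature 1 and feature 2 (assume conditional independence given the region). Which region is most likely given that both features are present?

South

Prior × likelihood for each hypothesis:
  West: 0.09 × 0.025 × 0.17 = 0.0003825
  South: 0.555 × 0.07 × 0.09 = 0.0034965
  Coastal: 0.355 × 0.021 × 0.295 = 0.002199225
Total = 0.006078225.
Largest term belongs to South, so South is most probable.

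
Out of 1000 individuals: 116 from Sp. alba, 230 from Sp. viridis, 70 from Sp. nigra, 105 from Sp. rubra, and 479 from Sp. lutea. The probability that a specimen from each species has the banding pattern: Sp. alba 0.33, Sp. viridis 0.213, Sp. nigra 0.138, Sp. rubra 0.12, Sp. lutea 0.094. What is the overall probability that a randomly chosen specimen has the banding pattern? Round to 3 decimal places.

0.155

By Bayes' rule, posterior ∝ prior × likelihood:
  Sp. alba: 0.116 × 0.33 = 0.03828
  Sp. viridis: 0.23 × 0.213 = 0.04899
  Sp. nigra: 0.07 × 0.138 = 0.00966
  Sp. rubra: 0.105 × 0.12 = 0.0126
  Sp. lutea: 0.479 × 0.094 = 0.045026
P(banded) = 0.03828 + 0.04899 + 0.00966 + 0.0126 + 0.045026 = 0.154556 → 0.155.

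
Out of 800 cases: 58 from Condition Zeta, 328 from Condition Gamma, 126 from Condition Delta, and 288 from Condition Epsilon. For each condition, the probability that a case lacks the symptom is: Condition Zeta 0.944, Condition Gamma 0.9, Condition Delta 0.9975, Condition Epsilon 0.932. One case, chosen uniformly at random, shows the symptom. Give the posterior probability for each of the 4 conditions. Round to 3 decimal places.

Taking complements, P(symptomatic | each) = Condition Zeta 0.056, Condition Gamma 0.1, Condition Delta 0.0025, Condition Epsilon 0.068.
Unnormalized posteriors (prior × likelihood):
  Condition Zeta: 0.0725 × 0.056 = 0.00406
  Condition Gamma: 0.41 × 0.1 = 0.041
  Condition Delta: 0.1575 × 0.0025 = 0.00039375
  Condition Epsilon: 0.36 × 0.068 = 0.02448
Normalizing constant = 0.06993375.
P(Condition Zeta | symptomatic) = 0.00406/0.06993375 ≈ 0.058
P(Condition Gamma | symptomatic) = 0.041/0.06993375 ≈ 0.586
P(Condition Delta | symptomatic) = 0.00039375/0.06993375 ≈ 0.006
P(Condition Epsilon | symptomatic) = 0.02448/0.06993375 ≈ 0.350
(Check: 0.058+0.586+0.006+0.350 = 1.000.)

Condition Zeta 0.058, Condition Gamma 0.586, Condition Delta 0.006, Condition Epsilon 0.350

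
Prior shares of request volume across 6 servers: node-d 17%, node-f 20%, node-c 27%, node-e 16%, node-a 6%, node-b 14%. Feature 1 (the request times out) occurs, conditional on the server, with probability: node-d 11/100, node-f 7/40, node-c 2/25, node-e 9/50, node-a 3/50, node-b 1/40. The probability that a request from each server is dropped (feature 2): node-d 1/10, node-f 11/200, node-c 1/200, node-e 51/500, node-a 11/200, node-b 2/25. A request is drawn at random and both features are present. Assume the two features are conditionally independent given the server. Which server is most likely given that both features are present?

node-e

Compute prior × likelihood for every hypothesis:
  node-d: 0.17 × 0.11 × 0.1 = 0.00187
  node-f: 0.2 × 0.175 × 0.055 = 0.001925
  node-c: 0.27 × 0.08 × 0.005 = 0.000108
  node-e: 0.16 × 0.18 × 0.102 = 0.0029376
  node-a: 0.06 × 0.06 × 0.055 = 0.000198
  node-b: 0.14 × 0.025 × 0.08 = 0.00028
Sum = 0.0073186.
Largest term belongs to node-e, so node-e is most probable.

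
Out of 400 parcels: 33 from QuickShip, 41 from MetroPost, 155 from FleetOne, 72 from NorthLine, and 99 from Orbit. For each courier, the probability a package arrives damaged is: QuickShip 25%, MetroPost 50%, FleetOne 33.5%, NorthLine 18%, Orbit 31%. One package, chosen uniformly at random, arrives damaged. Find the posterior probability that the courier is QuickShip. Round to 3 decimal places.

0.066

Compute prior × likelihood for every hypothesis:
  QuickShip: 0.0825 × 0.25 = 0.020625
  MetroPost: 0.1025 × 0.5 = 0.05125
  FleetOne: 0.3875 × 0.335 = 0.1298125
  NorthLine: 0.18 × 0.18 = 0.0324
  Orbit: 0.2475 × 0.31 = 0.076725
Sum = 0.3108125.
P(QuickShip | evidence) = 0.020625 / 0.3108125 ≈ 0.066.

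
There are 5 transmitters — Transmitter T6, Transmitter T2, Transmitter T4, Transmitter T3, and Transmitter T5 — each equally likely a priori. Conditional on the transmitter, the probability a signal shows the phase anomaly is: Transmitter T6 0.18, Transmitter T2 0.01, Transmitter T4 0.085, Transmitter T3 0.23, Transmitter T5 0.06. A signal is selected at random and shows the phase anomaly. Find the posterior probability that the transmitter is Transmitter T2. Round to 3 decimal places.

With a uniform prior (1/5 each), posterior ∝ likelihood:
  Transmitter T6: 0.18
  Transmitter T2: 0.01
  Transmitter T4: 0.085
  Transmitter T3: 0.23
  Transmitter T5: 0.06
Normalizing constant = 0.565.
P(Transmitter T2 | evidence) = 0.01 / 0.565 ≈ 0.018.

0.018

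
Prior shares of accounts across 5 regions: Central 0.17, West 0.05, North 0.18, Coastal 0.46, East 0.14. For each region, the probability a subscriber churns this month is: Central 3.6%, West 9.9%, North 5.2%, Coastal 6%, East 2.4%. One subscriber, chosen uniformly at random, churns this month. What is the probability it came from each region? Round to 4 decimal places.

Prior × likelihood for each hypothesis:
  Central: 0.17 × 0.036 = 0.00612
  West: 0.05 × 0.099 = 0.00495
  North: 0.18 × 0.052 = 0.00936
  Coastal: 0.46 × 0.06 = 0.0276
  East: 0.14 × 0.024 = 0.00336
Sum = 0.05139.
P(Central | churn) = 0.00612/0.05139 ≈ 0.1191
P(West | churn) = 0.00495/0.05139 ≈ 0.0963
P(North | churn) = 0.00936/0.05139 ≈ 0.1821
P(Coastal | churn) = 0.0276/0.05139 ≈ 0.5371
P(East | churn) = 0.00336/0.05139 ≈ 0.0654

Central 0.1191, West 0.0963, North 0.1821, Coastal 0.5371, East 0.0654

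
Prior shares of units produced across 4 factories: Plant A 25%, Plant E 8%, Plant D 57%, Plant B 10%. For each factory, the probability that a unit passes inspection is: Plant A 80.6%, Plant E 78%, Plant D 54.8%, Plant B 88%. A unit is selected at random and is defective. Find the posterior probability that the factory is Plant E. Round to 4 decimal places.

Taking complements, P(defective | each) = Plant A 0.194, Plant E 0.22, Plant D 0.452, Plant B 0.12.
Prior × likelihood for each hypothesis:
  Plant A: 0.25 × 0.194 = 0.0485
  Plant E: 0.08 × 0.22 = 0.0176
  Plant D: 0.57 × 0.452 = 0.25764
  Plant B: 0.1 × 0.12 = 0.012
Sum = 0.33574.
P(Plant E | evidence) = 0.0176 / 0.33574 ≈ 0.0524.

0.0524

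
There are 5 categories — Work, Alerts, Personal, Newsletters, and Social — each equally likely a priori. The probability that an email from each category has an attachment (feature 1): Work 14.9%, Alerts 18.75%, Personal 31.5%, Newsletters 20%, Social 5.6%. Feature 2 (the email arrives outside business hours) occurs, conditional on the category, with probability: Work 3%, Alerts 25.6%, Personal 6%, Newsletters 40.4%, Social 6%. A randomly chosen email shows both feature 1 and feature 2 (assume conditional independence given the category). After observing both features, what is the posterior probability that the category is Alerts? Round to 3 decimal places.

0.309

Since the prior is uniform, the posterior is proportional to the likelihood:
  Work: 0.149 × 0.03 = 0.00447
  Alerts: 0.1875 × 0.256 = 0.048
  Personal: 0.315 × 0.06 = 0.0189
  Newsletters: 0.2 × 0.404 = 0.0808
  Social: 0.056 × 0.06 = 0.00336
Total = 0.15553.
P(Alerts | evidence) = 0.048 / 0.15553 ≈ 0.309.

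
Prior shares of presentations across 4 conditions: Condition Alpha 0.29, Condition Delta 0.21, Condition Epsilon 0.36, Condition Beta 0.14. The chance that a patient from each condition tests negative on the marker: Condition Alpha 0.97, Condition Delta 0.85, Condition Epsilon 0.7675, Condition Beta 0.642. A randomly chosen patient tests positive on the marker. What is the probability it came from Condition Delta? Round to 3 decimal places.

Taking complements, P(marker-positive | each) = Condition Alpha 0.03, Condition Delta 0.15, Condition Epsilon 0.2325, Condition Beta 0.358.
By Bayes' rule, posterior ∝ prior × likelihood:
  Condition Alpha: 0.29 × 0.03 = 0.0087
  Condition Delta: 0.21 × 0.15 = 0.0315
  Condition Epsilon: 0.36 × 0.2325 = 0.0837
  Condition Beta: 0.14 × 0.358 = 0.05012
Sum = 0.17402.
P(Condition Delta | evidence) = 0.0315 / 0.17402 ≈ 0.181.

0.181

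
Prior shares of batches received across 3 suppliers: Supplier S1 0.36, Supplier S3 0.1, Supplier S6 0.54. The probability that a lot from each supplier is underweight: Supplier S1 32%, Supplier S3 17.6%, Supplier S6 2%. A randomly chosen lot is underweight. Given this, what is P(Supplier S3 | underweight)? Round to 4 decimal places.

0.1226

Unnormalized posteriors (prior × likelihood):
  Supplier S1: 0.36 × 0.32 = 0.1152
  Supplier S3: 0.1 × 0.176 = 0.0176
  Supplier S6: 0.54 × 0.02 = 0.0108
Normalizing constant = 0.1436.
P(Supplier S3 | evidence) = 0.0176 / 0.1436 ≈ 0.1226.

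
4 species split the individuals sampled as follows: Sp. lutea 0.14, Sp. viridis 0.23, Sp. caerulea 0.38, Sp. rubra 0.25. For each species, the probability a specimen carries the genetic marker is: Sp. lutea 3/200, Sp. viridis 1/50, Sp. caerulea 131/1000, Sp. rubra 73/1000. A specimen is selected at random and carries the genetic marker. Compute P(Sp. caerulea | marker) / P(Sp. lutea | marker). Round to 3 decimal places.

Unnormalized posteriors (prior × likelihood):
  Sp. lutea: 0.14 × 0.015 = 0.0021
  Sp. viridis: 0.23 × 0.02 = 0.0046
  Sp. caerulea: 0.38 × 0.131 = 0.04978
  Sp. rubra: 0.25 × 0.073 = 0.01825
Normalizing constant = 0.07473.
The ratio is 0.04978 / 0.0021 (the normalizer cancels) = 23.705.

23.705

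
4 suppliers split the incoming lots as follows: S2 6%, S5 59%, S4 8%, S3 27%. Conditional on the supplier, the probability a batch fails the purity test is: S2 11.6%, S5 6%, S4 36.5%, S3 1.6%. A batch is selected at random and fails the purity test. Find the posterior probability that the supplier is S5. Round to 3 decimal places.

0.467

By Bayes' rule, posterior ∝ prior × likelihood:
  S2: 0.06 × 0.116 = 0.00696
  S5: 0.59 × 0.06 = 0.0354
  S4: 0.08 × 0.365 = 0.0292
  S3: 0.27 × 0.016 = 0.00432
Sum = 0.07588.
P(S5 | evidence) = 0.0354 / 0.07588 ≈ 0.467.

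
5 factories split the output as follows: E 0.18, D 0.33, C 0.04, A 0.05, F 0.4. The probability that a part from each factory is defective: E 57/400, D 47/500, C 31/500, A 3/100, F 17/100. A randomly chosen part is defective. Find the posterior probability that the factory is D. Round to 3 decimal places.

Unnormalized posteriors (prior × likelihood):
  E: 0.18 × 0.1425 = 0.02565
  D: 0.33 × 0.094 = 0.03102
  C: 0.04 × 0.062 = 0.00248
  A: 0.05 × 0.03 = 0.0015
  F: 0.4 × 0.17 = 0.068
Sum = 0.12865.
P(D | evidence) = 0.03102 / 0.12865 ≈ 0.241.

0.241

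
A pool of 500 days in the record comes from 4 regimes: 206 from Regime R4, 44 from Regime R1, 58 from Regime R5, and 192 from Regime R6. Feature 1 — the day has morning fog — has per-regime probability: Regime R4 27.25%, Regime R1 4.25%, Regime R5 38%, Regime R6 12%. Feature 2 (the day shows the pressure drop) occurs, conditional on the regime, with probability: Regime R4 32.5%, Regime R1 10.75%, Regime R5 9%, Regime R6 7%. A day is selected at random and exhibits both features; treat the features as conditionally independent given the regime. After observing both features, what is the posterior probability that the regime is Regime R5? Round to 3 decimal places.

0.090

Unnormalized posteriors (prior × likelihood):
  Regime R4: 0.412 × 0.2725 × 0.325 = 0.03648775
  Regime R1: 0.088 × 0.0425 × 0.1075 = 0.00040205
  Regime R5: 0.116 × 0.38 × 0.09 = 0.0039672
  Regime R6: 0.384 × 0.12 × 0.07 = 0.0032256
Sum = 0.0440826.
P(Regime R5 | evidence) = 0.0039672 / 0.0440826 ≈ 0.090.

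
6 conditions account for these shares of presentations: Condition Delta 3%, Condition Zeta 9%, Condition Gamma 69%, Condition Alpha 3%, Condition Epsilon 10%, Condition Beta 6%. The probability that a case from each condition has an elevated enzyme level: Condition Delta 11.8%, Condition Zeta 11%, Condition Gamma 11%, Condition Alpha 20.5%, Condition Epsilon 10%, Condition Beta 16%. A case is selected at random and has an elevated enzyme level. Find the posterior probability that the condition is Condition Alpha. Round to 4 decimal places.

Compute prior × likelihood for every hypothesis:
  Condition Delta: 0.03 × 0.118 = 0.00354
  Condition Zeta: 0.09 × 0.11 = 0.0099
  Condition Gamma: 0.69 × 0.11 = 0.0759
  Condition Alpha: 0.03 × 0.205 = 0.00615
  Condition Epsilon: 0.1 × 0.1 = 0.01
  Condition Beta: 0.06 × 0.16 = 0.0096
Normalizing constant = 0.11509.
P(Condition Alpha | evidence) = 0.00615 / 0.11509 ≈ 0.0534.

0.0534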